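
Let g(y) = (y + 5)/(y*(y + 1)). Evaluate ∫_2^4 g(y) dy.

Factor the denominator: y**2 + y = (y + 1)y.
Partial fractions: (y + 5)/(y*(y + 1)) = -4/(y + 1) + 5/y.
An antiderivative is F(y) = 5*log(y) - 4*log(y + 1).
Then F(4) - F(2) = (-4*log(5) + 10*log(2)) - (log(32/81)) = -4*log(5) + 5*log(2) + 4*log(3).

-4*log(5) + 5*log(2) + 4*log(3)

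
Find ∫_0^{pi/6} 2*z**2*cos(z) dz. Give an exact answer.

-2 + pi**2/36 + sqrt(3)*pi/3

Integrate by parts twice (u = z^2, dv = 2*cos(z) dz).
An antiderivative is F(z) = 2*z**2*sin(z) + 4*z*cos(z) - 4*sin(z).
Then F(pi/6) - F(0) = (-2 + pi**2/36 + sqrt(3)*pi/3) - (0) = -2 + pi**2/36 + sqrt(3)*pi/3.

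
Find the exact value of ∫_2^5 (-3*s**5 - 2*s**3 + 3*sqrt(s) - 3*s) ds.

-16233/2 - 4*sqrt(2) + 10*sqrt(5)

By the power rule, an antiderivative is F(s) = -s**6/2 - s**4/2 + 2*s**(3/2) - 3*s**2/2.
Then F(5) - F(2) = (-16325/2 + 10*sqrt(5)) - (-46 + 4*sqrt(2)) = -16233/2 - 4*sqrt(2) + 10*sqrt(5).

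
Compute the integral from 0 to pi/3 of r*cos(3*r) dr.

Integrate by parts once (u = r, dv = cos(3*r) dr).
An antiderivative is F(r) = r*sin(3*r)/3 + cos(3*r)/9.
Then F(pi/3) - F(0) = (-1/9) - (1/9) = -2/9.

-2/9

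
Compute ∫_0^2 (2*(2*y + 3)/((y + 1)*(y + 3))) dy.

Factor the denominator: y**2 + 4*y + 3 = (y + 3)(y + 1).
Partial fractions: 2*(2*y + 3)/((y + 1)*(y + 3)) = 3/(y + 3) + 1/(y + 1).
An antiderivative is F(y) = log(y + 1) + 3*log(y + 3).
Then F(2) - F(0) = (log(3) + 3*log(5)) - (log(27)) = -2*log(3) + 3*log(5).

-2*log(3) + 3*log(5)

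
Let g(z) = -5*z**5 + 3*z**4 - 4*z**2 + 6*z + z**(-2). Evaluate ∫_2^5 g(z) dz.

-56022/5

By the power rule, an antiderivative is F(z) = -5*z**6/6 + 3*z**5/5 - 4*z**3/3 + 3*z**2 - 1/z.
Then F(5) - F(2) = (-112377/10) - (-333/10) = -56022/5.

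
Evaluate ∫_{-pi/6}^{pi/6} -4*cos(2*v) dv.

-2*sqrt(3)

An antiderivative is F(v) = -2*sin(2*v).
Then F(pi/6) - F(-pi/6) = (-sqrt(3)) - (sqrt(3)) = -2*sqrt(3).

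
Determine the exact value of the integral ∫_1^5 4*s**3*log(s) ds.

Integrate by parts once (u = ln s, dv = 4*s**3 ds).
An antiderivative is F(s) = s**4*(4*log(s) - 1)/4.
Then F(5) - F(1) = (-625/4 + 625*log(5)) - (-1/4) = -156 + 625*log(5).

-156 + 625*log(5)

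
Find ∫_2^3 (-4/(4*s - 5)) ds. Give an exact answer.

An antiderivative is F(s) = -log(4*s - 5).
Then F(3) - F(2) = (-log(7)) - (-log(3)) = log(3/7).

log(3/7)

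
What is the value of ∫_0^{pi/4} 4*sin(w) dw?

4 - 2*sqrt(2)

An antiderivative is F(w) = -4*cos(w).
Then F(pi/4) - F(0) = (-2*sqrt(2)) - (-4) = 4 - 2*sqrt(2).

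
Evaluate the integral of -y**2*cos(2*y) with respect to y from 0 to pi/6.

Integrate by parts twice (u = y^2, dv = -cos(2*y) dy).
An antiderivative is F(y) = -y**2*sin(2*y)/2 - y*cos(2*y)/2 + sin(2*y)/4.
Then F(pi/6) - F(0) = (-pi/24 - sqrt(3)*pi**2/144 + sqrt(3)/8) - (0) = -pi/24 - sqrt(3)*pi**2/144 + sqrt(3)/8.

-pi/24 - sqrt(3)*pi**2/144 + sqrt(3)/8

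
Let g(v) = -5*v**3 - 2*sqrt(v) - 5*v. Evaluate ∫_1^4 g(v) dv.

By the power rule, an antiderivative is F(v) = -5*v**4/4 - 4*v**(3/2)/3 - 5*v**2/2.
Then F(4) - F(1) = (-1112/3) - (-61/12) = -4387/12.

-4387/12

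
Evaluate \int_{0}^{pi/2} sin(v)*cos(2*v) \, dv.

Use the identity sin(v)cos(2*v) = [sin(3*v) + sin(-v)]/2.
An antiderivative is F(v) = cos(v)/2 - cos(3*v)/6.
Then F(pi/2) - F(0) = (0) - (1/3) = -1/3.

-1/3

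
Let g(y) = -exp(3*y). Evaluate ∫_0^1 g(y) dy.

1/3 - exp(3)/3

An antiderivative is F(y) = -exp(3*y)/3.
Then F(1) - F(0) = (-exp(3)/3) - (-1/3) = 1/3 - exp(3)/3.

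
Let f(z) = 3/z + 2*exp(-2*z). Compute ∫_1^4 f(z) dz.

An antiderivative is F(z) = 3*log(z) - exp(-2*z).
Then F(4) - F(1) = (-exp(-8) + 6*log(2)) - (-exp(-2)) = -exp(-8) + exp(-2) + 6*log(2).

-exp(-8) + exp(-2) + 6*log(2)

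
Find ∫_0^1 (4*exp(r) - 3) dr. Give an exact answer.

-7 + 4*E

An antiderivative is F(r) = -3*r + 4*exp(r).
Then F(1) - F(0) = (-3 + 4*E) - (4) = -7 + 4*E.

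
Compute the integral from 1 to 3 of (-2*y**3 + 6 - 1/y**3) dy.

By the power rule, an antiderivative is F(y) = -y**4/2 + 6*y + 1/(2*y**2).
Then F(3) - F(1) = (-202/9) - (6) = -256/9.

-256/9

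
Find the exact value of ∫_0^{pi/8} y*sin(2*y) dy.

Integrate by parts once (u = y, dv = sin(2*y) dy).
An antiderivative is F(y) = -y*cos(2*y)/2 + sin(2*y)/4.
Then F(pi/8) - F(0) = (sqrt(2)*(4 - pi)/32) - (0) = sqrt(2)*(4 - pi)/32.

sqrt(2)*(4 - pi)/32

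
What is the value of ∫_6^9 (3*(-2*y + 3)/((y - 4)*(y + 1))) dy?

Factor the denominator: y**2 - 3*y - 4 = (y + 1)(y - 4).
Partial fractions: 3*(-2*y + 3)/((y - 4)*(y + 1)) = -3/(y + 1) - 3/(y - 4).
An antiderivative is F(y) = -3*log(y - 4) - 3*log(y + 1).
Then F(9) - F(6) = (-6*log(5) - 3*log(2)) - (-3*log(7) - 3*log(2)) = -6*log(5) + 3*log(7).

-6*log(5) + 3*log(7)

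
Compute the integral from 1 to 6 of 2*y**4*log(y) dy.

Integrate by parts once (u = ln y, dv = 2*y**4 dy).
An antiderivative is F(y) = 2*y**5*(5*log(y) - 1)/25.
Then F(6) - F(1) = (-15552/25 + 15552*log(6)/5) - (-2/25) = -622 + 15552*log(6)/5.

-622 + 15552*log(6)/5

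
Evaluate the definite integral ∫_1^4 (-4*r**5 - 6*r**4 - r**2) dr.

By the power rule, an antiderivative is F(r) = -2*r**6/3 - 6*r**5/5 - r**3/3.
Then F(4) - F(1) = (-19904/5) - (-11/5) = -19893/5.

-19893/5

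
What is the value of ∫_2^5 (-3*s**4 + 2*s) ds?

By the power rule, an antiderivative is F(s) = -3*s**5/5 + s**2.
Then F(5) - F(2) = (-1850) - (-76/5) = -9174/5.

-9174/5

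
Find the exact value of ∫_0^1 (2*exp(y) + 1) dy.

-1 + 2*E

An antiderivative is F(y) = y + 2*exp(y).
Then F(1) - F(0) = (1 + 2*E) - (2) = -1 + 2*E.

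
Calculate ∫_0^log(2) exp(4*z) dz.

Let u = exp(z), so du = exp(z) dz. When z = 0, u = 1; when z = log(2), u = 2.
The integral becomes ∫ u**3 du from 1 to 2, with antiderivative u**4/4.
Back in z: F(z) = exp(4*z)/4.
Then F(log(2)) - F(0) = (4) - (1/4) = 15/4.

15/4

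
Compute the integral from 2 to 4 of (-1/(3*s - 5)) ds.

An antiderivative is F(s) = -log(3*s - 5)/3.
Then F(4) - F(2) = (-log(7)/3) - (0) = -log(7)/3.

-log(7)/3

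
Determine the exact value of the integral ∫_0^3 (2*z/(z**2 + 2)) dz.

Let u = z**2 + 2, so du = 2*z dz. When z = 0, u = 2; when z = 3, u = 11.
The integral becomes ∫ 1/u du from 2 to 11, with antiderivative log(u).
Back in z: F(z) = log(z**2 + 2).
Then F(3) - F(0) = (log(11)) - (log(2)) = log(11/2).

log(11/2)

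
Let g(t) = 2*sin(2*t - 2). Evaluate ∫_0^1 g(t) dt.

-1 + cos(2)

Let u = 2*t - 2, so du = 2 dt. When t = 0, u = -2; when t = 1, u = 0.
The integral becomes ∫ sin(u) du from -2 to 0, with antiderivative -cos(u).
Back in t: F(t) = -cos(2*t - 2).
Then F(1) - F(0) = (-1) - (-cos(2)) = -1 + cos(2).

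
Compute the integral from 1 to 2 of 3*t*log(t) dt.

Integrate by parts once (u = ln t, dv = 3*t dt).
An antiderivative is F(t) = 3*t**2*(2*log(t) - 1)/4.
Then F(2) - F(1) = (-3 + log(64)) - (-3/4) = -9/4 + log(64).

-9/4 + log(64)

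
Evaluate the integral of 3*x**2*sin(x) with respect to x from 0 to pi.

-12 + 3*pi**2

Integrate by parts twice (u = x^2, dv = 3*sin(x) dx).
An antiderivative is F(x) = -3*x**2*cos(x) + 6*x*sin(x) + 6*cos(x).
Then F(pi) - F(0) = (-6 + 3*pi**2) - (6) = -12 + 3*pi**2.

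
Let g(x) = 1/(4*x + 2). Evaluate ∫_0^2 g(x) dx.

An antiderivative is F(x) = log(4*x + 2)/4.
Then F(2) - F(0) = (log(10)/4) - (log(2)/4) = log(5)/4.

log(5)/4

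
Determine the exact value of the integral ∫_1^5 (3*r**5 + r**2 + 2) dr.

By the power rule, an antiderivative is F(r) = r**6/2 + r**3/3 + 2*r.
Then F(5) - F(1) = (47185/6) - (17/6) = 23584/3.

23584/3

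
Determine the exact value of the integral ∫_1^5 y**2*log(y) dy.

Integrate by parts once (u = ln y, dv = y**2 dy).
An antiderivative is F(y) = y**3*(3*log(y) - 1)/9.
Then F(5) - F(1) = (-125/9 + 125*log(5)/3) - (-1/9) = -124/9 + 125*log(5)/3.

-124/9 + 125*log(5)/3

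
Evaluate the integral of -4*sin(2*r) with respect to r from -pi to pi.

An antiderivative is F(r) = 2*cos(2*r).
Then F(pi) - F(-pi) = (2) - (2) = 0.

0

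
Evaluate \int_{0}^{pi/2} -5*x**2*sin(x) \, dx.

Integrate by parts twice (u = x^2, dv = -5*sin(x) dx).
An antiderivative is F(x) = 5*x**2*cos(x) - 10*x*sin(x) - 10*cos(x).
Then F(pi/2) - F(0) = (-5*pi) - (-10) = 10 - 5*pi.

10 - 5*pi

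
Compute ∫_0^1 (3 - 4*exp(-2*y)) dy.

An antiderivative is F(y) = 3*y + 2*exp(-2*y).
Then F(1) - F(0) = (2*exp(-2) + 3) - (2) = 2*exp(-2) + 1.

2*exp(-2) + 1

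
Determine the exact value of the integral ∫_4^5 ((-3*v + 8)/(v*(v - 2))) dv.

-4*log(5) + log(3) + 7*log(2)

Factor the denominator: v**2 - 2*v = v(v - 2).
Partial fractions: (-3*v + 8)/(v*(v - 2)) = -4/v + 1/(v - 2).
An antiderivative is F(v) = -4*log(v) + log(v - 2).
Then F(5) - F(4) = (-4*log(5) + log(3)) - (-7*log(2)) = -4*log(5) + log(3) + 7*log(2).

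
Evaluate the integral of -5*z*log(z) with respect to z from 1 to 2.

Integrate by parts once (u = ln z, dv = -5*z dz).
An antiderivative is F(z) = -5*z**2*(2*log(z) - 1)/4.
Then F(2) - F(1) = (5 - 10*log(2)) - (5/4) = 15/4 - 10*log(2).

15/4 - 10*log(2)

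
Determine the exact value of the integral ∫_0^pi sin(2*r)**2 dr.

pi/2

Use the identity sin^2(2*r) = (1 - cos(4*r))/2.
An antiderivative is F(r) = r/2 - sin(4*r)/8.
Then F(pi) - F(0) = (pi/2) - (0) = pi/2.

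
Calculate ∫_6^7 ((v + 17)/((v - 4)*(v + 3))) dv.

-5*log(2) - 2*log(5) + 7*log(3)

Factor the denominator: v**2 - v - 12 = (v + 3)(v - 4).
Partial fractions: (v + 17)/((v - 4)*(v + 3)) = -2/(v + 3) + 3/(v - 4).
An antiderivative is F(v) = 3*log(v - 4) - 2*log(v + 3).
Then F(7) - F(6) = (log(27/100)) - (log(8/81)) = -5*log(2) - 2*log(5) + 7*log(3).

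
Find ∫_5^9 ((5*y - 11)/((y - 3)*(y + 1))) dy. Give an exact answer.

Factor the denominator: y**2 - 2*y - 3 = (y + 1)(y - 3).
Partial fractions: (5*y - 11)/((y - 3)*(y + 1)) = 4/(y + 1) + 1/(y - 3).
An antiderivative is F(y) = log(y - 3) + 4*log(y + 1).
Then F(9) - F(5) = (log(3) + 5*log(2) + 4*log(5)) - (5*log(2) + 4*log(3)) = -3*log(3) + 4*log(5).

-3*log(3) + 4*log(5)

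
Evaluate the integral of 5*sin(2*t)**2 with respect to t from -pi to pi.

Use the identity sin^2(2*t) = (1 - cos(4*t))/2.
An antiderivative is F(t) = 5*t/2 - 5*sin(4*t)/8.
Then F(pi) - F(-pi) = (5*pi/2) - (-5*pi/2) = 5*pi.

5*pi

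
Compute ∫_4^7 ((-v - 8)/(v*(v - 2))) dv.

Factor the denominator: v**2 - 2*v = v(v - 2).
Partial fractions: (-v - 8)/(v*(v - 2)) = 4/v - 5/(v - 2).
An antiderivative is F(v) = 4*log(v) - 5*log(v - 2).
Then F(7) - F(4) = (-5*log(5) + 4*log(7)) - (log(8)) = -5*log(5) - 3*log(2) + 4*log(7).

-5*log(5) - 3*log(2) + 4*log(7)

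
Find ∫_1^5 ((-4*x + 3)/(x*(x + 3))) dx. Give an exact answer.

log(5/32)

Factor the denominator: x**2 + 3*x = (x + 3)x.
Partial fractions: (-4*x + 3)/(x*(x + 3)) = -5/(x + 3) + 1/x.
An antiderivative is F(x) = log(x) - 5*log(x + 3).
Then F(5) - F(1) = (-15*log(2) + log(5)) - (-10*log(2)) = log(5/32).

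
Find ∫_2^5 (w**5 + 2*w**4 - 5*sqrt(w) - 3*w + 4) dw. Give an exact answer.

-50*sqrt(5)/3 + 20*sqrt(2)/3 + 19056/5

By the power rule, an antiderivative is F(w) = w**6/6 + 2*w**5/5 - 10*w**(3/2)/3 - 3*w**2/2 + 4*w.
Then F(5) - F(2) = (11510/3 - 50*sqrt(5)/3) - (382/15 - 20*sqrt(2)/3) = -50*sqrt(5)/3 + 20*sqrt(2)/3 + 19056/5.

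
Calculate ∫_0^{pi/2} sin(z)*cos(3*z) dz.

-1/2

Use the identity sin(z)cos(3*z) = [sin(4*z) + sin(-2*z)]/2.
An antiderivative is F(z) = cos(2*z)/4 - cos(4*z)/8.
Then F(pi/2) - F(0) = (-3/8) - (1/8) = -1/2.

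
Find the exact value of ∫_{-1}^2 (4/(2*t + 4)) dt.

An antiderivative is F(t) = 2*log(2*t + 4).
Then F(2) - F(-1) = (log(64)) - (log(4)) = log(16).

log(16)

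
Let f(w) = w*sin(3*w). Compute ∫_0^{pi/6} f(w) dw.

Integrate by parts once (u = w, dv = sin(3*w) dw).
An antiderivative is F(w) = -w*cos(3*w)/3 + sin(3*w)/9.
Then F(pi/6) - F(0) = (1/9) - (0) = 1/9.

1/9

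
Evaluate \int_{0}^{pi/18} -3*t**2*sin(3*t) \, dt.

-sqrt(3)/9 - pi/54 + sqrt(3)*pi**2/648 + 2/9

Integrate by parts twice (u = t^2, dv = -3*sin(3*t) dt).
An antiderivative is F(t) = t**2*cos(3*t) - 2*t*sin(3*t)/3 - 2*cos(3*t)/9.
Then F(pi/18) - F(0) = (-sqrt(3)/9 - pi/54 + sqrt(3)*pi**2/648) - (-2/9) = -sqrt(3)/9 - pi/54 + sqrt(3)*pi**2/648 + 2/9.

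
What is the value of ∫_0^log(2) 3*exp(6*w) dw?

63/2

Let u = exp(w), so du = exp(w) dw. When w = 0, u = 1; when w = log(2), u = 2.
The integral becomes 3·∫ u**5 du from 1 to 2, with antiderivative u**6/2.
Back in w: F(w) = exp(6*w)/2.
Then F(log(2)) - F(0) = (32) - (1/2) = 63/2.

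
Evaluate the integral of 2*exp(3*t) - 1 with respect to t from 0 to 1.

An antiderivative is F(t) = 2*exp(3*t)/3 - t.
Then F(1) - F(0) = (-1 + 2*exp(3)/3) - (2/3) = -5/3 + 2*exp(3)/3.

-5/3 + 2*exp(3)/3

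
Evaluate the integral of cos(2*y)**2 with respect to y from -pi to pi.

pi

Use the identity cos^2(2*y) = (1 + cos(4*y))/2.
An antiderivative is F(y) = y/2 + sin(4*y)/8.
Then F(pi) - F(-pi) = (pi/2) - (-pi/2) = pi.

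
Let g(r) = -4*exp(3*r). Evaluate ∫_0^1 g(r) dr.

4/3 - 4*exp(3)/3

An antiderivative is F(r) = -4*exp(3*r)/3.
Then F(1) - F(0) = (-4*exp(3)/3) - (-4/3) = 4/3 - 4*exp(3)/3.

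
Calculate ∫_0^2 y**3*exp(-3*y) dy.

Integrate by parts 3 times (u = y^3, dv = exp(-3*y) dy).
An antiderivative is F(y) = (-9*y**3 - 9*y**2 - 6*y - 2)*exp(-3*y)/27.
Then F(2) - F(0) = (-122*exp(-6)/27) - (-2/27) = 2/27 - 122*exp(-6)/27.

2/27 - 122*exp(-6)/27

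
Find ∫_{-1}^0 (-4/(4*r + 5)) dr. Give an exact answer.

-log(5)

An antiderivative is F(r) = -log(4*r + 5).
Then F(0) - F(-1) = (-log(5)) - (0) = -log(5).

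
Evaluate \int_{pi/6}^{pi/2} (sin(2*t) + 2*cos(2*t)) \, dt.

3/4 - sqrt(3)/2

An antiderivative is F(t) = sin(2*t) - cos(2*t)/2.
Then F(pi/2) - F(pi/6) = (1/2) - (-1/4 + sqrt(3)/2) = 3/4 - sqrt(3)/2.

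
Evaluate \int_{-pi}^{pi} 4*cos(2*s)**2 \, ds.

Use the identity cos^2(2*s) = (1 + cos(4*s))/2.
An antiderivative is F(s) = 2*s + sin(4*s)/2.
Then F(pi) - F(-pi) = (2*pi) - (-2*pi) = 4*pi.

4*pi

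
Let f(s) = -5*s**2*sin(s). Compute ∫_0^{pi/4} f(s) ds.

Integrate by parts twice (u = s^2, dv = -5*sin(s) ds).
An antiderivative is F(s) = 5*s**2*cos(s) - 10*s*sin(s) - 10*cos(s).
Then F(pi/4) - F(0) = (5*sqrt(2)*(-32 - 8*pi + pi**2)/32) - (-10) = -5*sqrt(2) - 5*sqrt(2)*pi/4 + 5*sqrt(2)*pi**2/32 + 10.

-5*sqrt(2) - 5*sqrt(2)*pi/4 + 5*sqrt(2)*pi**2/32 + 10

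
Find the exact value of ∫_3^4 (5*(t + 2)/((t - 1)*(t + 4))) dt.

Factor the denominator: t**2 + 3*t - 4 = (t + 4)(t - 1).
Partial fractions: 5*(t + 2)/((t - 1)*(t + 4)) = 2/(t + 4) + 3/(t - 1).
An antiderivative is F(t) = 3*log(t - 1) + 2*log(t + 4).
Then F(4) - F(3) = (3*log(3) + 6*log(2)) - (3*log(2) + 2*log(7)) = -2*log(7) + 3*log(2) + 3*log(3).

-2*log(7) + 3*log(2) + 3*log(3)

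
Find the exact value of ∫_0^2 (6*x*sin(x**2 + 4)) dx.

3*cos(4) - 3*cos(8)

Let u = x**2 + 4, so du = 2*x dx. When x = 0, u = 4; when x = 2, u = 8.
The integral becomes 3·∫ sin(u) du from 4 to 8, with antiderivative -3*cos(u).
Back in x: F(x) = -3*cos(x**2 + 4).
Then F(2) - F(0) = (-3*cos(8)) - (-3*cos(4)) = 3*cos(4) - 3*cos(8).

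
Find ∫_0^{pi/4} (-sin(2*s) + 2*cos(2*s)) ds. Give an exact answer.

1/2

An antiderivative is F(s) = sin(2*s) + cos(2*s)/2.
Then F(pi/4) - F(0) = (1) - (1/2) = 1/2.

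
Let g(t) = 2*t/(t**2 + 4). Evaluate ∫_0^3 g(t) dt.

log(13/4)

Let u = t**2 + 4, so du = 2*t dt. When t = 0, u = 4; when t = 3, u = 13.
The integral becomes ∫ 1/u du from 4 to 13, with antiderivative log(u).
Back in t: F(t) = log(t**2 + 4).
Then F(3) - F(0) = (log(13)) - (log(4)) = log(13/4).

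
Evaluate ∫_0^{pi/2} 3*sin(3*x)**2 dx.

Use the identity sin^2(3*x) = (1 - cos(6*x))/2.
An antiderivative is F(x) = 3*x/2 - sin(6*x)/4.
Then F(pi/2) - F(0) = (3*pi/4) - (0) = 3*pi/4.

3*pi/4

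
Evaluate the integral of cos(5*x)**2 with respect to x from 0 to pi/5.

Use the identity cos^2(5*x) = (1 + cos(10*x))/2.
An antiderivative is F(x) = x/2 + sin(10*x)/20.
Then F(pi/5) - F(0) = (pi/10) - (0) = pi/10.

pi/10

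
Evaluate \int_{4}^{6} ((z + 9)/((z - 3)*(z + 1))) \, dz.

Factor the denominator: z**2 - 2*z - 3 = (z + 1)(z - 3).
Partial fractions: (z + 9)/((z - 3)*(z + 1)) = -2/(z + 1) + 3/(z - 3).
An antiderivative is F(z) = 3*log(z - 3) - 2*log(z + 1).
Then F(6) - F(4) = (log(27/49)) - (-log(25)) = -2*log(7) + 2*log(5) + 3*log(3).

-2*log(7) + 2*log(5) + 3*log(3)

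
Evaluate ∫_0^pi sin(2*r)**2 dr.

Use the identity sin^2(2*r) = (1 - cos(4*r))/2.
An antiderivative is F(r) = r/2 - sin(4*r)/8.
Then F(pi) - F(0) = (pi/2) - (0) = pi/2.

pi/2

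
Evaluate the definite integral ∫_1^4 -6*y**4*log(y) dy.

6138/25 - 12288*log(2)/5

Integrate by parts once (u = ln y, dv = -6*y**4 dy).
An antiderivative is F(y) = -6*y**5*(5*log(y) - 1)/25.
Then F(4) - F(1) = (6144/25 - 12288*log(2)/5) - (6/25) = 6138/25 - 12288*log(2)/5.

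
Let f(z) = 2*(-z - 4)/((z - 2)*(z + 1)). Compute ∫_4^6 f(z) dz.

Factor the denominator: z**2 - z - 2 = (z + 1)(z - 2).
Partial fractions: 2*(-z - 4)/((z - 2)*(z + 1)) = 2/(z + 1) - 4/(z - 2).
An antiderivative is F(z) = -4*log(z - 2) + 2*log(z + 1).
Then F(6) - F(4) = (-8*log(2) + 2*log(7)) - (log(25/16)) = -2*log(5) - 4*log(2) + 2*log(7).

-2*log(5) - 4*log(2) + 2*log(7)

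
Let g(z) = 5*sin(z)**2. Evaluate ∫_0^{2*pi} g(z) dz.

5*pi

Use the identity sin^2(z) = (1 - cos(2*z))/2.
An antiderivative is F(z) = 5*z/2 - 5*sin(2*z)/4.
Then F(2*pi) - F(0) = (5*pi) - (0) = 5*pi.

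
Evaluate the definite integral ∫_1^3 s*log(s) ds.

-2 + 9*log(3)/2

Integrate by parts once (u = ln s, dv = s ds).
An antiderivative is F(s) = s**2*(2*log(s) - 1)/4.
Then F(3) - F(1) = (-9/4 + 9*log(3)/2) - (-1/4) = -2 + 9*log(3)/2.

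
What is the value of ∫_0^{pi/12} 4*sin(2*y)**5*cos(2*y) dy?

Let u = sin(2*y), so du = 2*cos(2*y) dy. When y = 0, u = 0; when y = pi/12, u = 1/2.
The integral becomes 2·∫ u**5 du from 0 to 1/2, with antiderivative u**6/3.
Back in y: F(y) = sin(2*y)**6/3.
Then F(pi/12) - F(0) = (1/192) - (0) = 1/192.

1/192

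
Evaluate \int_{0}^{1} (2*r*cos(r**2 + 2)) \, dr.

-sin(2) + sin(3)

Let u = r**2 + 2, so du = 2*r dr. When r = 0, u = 2; when r = 1, u = 3.
The integral becomes ∫ cos(u) du from 2 to 3, with antiderivative sin(u).
Back in r: F(r) = sin(r**2 + 2).
Then F(1) - F(0) = (sin(3)) - (sin(2)) = -sin(2) + sin(3).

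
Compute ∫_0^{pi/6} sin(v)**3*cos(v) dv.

1/64

Let u = sin(v), so du = cos(v) dv. When v = 0, u = 0; when v = pi/6, u = 1/2.
The integral becomes ∫ u**3 du from 0 to 1/2, with antiderivative u**4/4.
Back in v: F(v) = sin(v)**4/4.
Then F(pi/6) - F(0) = (1/64) - (0) = 1/64.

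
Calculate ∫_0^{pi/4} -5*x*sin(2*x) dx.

Integrate by parts once (u = x, dv = -5*sin(2*x) dx).
An antiderivative is F(x) = 5*x*cos(2*x)/2 - 5*sin(2*x)/4.
Then F(pi/4) - F(0) = (-5/4) - (0) = -5/4.

-5/4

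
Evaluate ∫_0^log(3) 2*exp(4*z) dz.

Let u = exp(z), so du = exp(z) dz. When z = 0, u = 1; when z = log(3), u = 3.
The integral becomes 2·∫ u**3 du from 1 to 3, with antiderivative u**4/2.
Back in z: F(z) = exp(4*z)/2.
Then F(log(3)) - F(0) = (81/2) - (1/2) = 40.

40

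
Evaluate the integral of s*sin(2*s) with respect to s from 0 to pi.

Integrate by parts once (u = s, dv = sin(2*s) ds).
An antiderivative is F(s) = -s*cos(2*s)/2 + sin(2*s)/4.
Then F(pi) - F(0) = (-pi/2) - (0) = -pi/2.

-pi/2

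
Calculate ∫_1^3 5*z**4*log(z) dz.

Integrate by parts once (u = ln z, dv = 5*z**4 dz).
An antiderivative is F(z) = z**5*(5*log(z) - 1)/5.
Then F(3) - F(1) = (-243/5 + 243*log(3)) - (-1/5) = -242/5 + 243*log(3).

-242/5 + 243*log(3)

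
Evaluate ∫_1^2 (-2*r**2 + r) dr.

By the power rule, an antiderivative is F(r) = -2*r**3/3 + r**2/2.
Then F(2) - F(1) = (-10/3) - (-1/6) = -19/6.

-19/6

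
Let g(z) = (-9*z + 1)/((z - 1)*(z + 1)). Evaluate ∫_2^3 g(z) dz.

-14*log(2) + 5*log(3)

Factor the denominator: z**2 - 1 = (z + 1)(z - 1).
Partial fractions: (-9*z + 1)/((z - 1)*(z + 1)) = -5/(z + 1) - 4/(z - 1).
An antiderivative is F(z) = -4*log(z - 1) - 5*log(z + 1).
Then F(3) - F(2) = (-14*log(2)) - (-5*log(3)) = -14*log(2) + 5*log(3).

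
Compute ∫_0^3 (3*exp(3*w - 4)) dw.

Let u = 3*w - 4, so du = 3 dw. When w = 0, u = -4; when w = 3, u = 5.
The integral becomes ∫ exp(u) du from -4 to 5, with antiderivative exp(u).
Back in w: F(w) = exp(3*w - 4).
Then F(3) - F(0) = (exp(5)) - (exp(-4)) = -(1 - exp(9))*exp(-4).

-(1 - exp(9))*exp(-4)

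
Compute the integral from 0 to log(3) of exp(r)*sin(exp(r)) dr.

Let u = exp(r), so du = exp(r) dr. When r = 0, u = 1; when r = log(3), u = 3.
The integral becomes ∫ sin(u) du from 1 to 3, with antiderivative -cos(u).
Back in r: F(r) = -cos(exp(r)).
Then F(log(3)) - F(0) = (-cos(3)) - (-cos(1)) = cos(1) - cos(3).

cos(1) - cos(3)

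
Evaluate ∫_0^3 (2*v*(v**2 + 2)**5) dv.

Let u = v**2 + 2, so du = 2*v dv. When v = 0, u = 2; when v = 3, u = 11.
The integral becomes ∫ u**5 du from 2 to 11, with antiderivative u**6/6.
Back in v: F(v) = (v**2 + 2)**6/6.
Then F(3) - F(0) = (1771561/6) - (32/3) = 590499/2.

590499/2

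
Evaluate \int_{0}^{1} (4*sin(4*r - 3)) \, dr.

cos(3) - cos(1)

Let u = 4*r - 3, so du = 4 dr. When r = 0, u = -3; when r = 1, u = 1.
The integral becomes ∫ sin(u) du from -3 to 1, with antiderivative -cos(u).
Back in r: F(r) = -cos(4*r - 3).
Then F(1) - F(0) = (-cos(1)) - (-cos(3)) = cos(3) - cos(1).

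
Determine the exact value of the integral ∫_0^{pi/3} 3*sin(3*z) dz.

2

An antiderivative is F(z) = -cos(3*z).
Then F(pi/3) - F(0) = (1) - (-1) = 2.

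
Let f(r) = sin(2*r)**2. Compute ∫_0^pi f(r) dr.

Use the identity sin^2(2*r) = (1 - cos(4*r))/2.
An antiderivative is F(r) = r/2 - sin(4*r)/8.
Then F(pi) - F(0) = (pi/2) - (0) = pi/2.

pi/2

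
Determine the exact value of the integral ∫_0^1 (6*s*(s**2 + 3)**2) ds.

Let u = s**2 + 3, so du = 2*s ds. When s = 0, u = 3; when s = 1, u = 4.
The integral becomes 3·∫ u**2 du from 3 to 4, with antiderivative u**3.
Back in s: F(s) = (s**2 + 3)**3.
Then F(1) - F(0) = (64) - (27) = 37.

37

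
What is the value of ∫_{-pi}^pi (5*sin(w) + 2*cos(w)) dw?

0

An antiderivative is F(w) = 2*sin(w) - 5*cos(w).
Then F(pi) - F(-pi) = (5) - (5) = 0.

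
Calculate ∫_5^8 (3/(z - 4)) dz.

An antiderivative is F(z) = 3*log(z - 4).
Then F(8) - F(5) = (log(64)) - (0) = log(64).

log(64)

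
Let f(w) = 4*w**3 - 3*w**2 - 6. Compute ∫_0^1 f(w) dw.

-6

By the power rule, an antiderivative is F(w) = w**4 - w**3 - 6*w.
Then F(1) - F(0) = (-6) - (0) = -6.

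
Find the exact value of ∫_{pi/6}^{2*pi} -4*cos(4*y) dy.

sqrt(3)/2

An antiderivative is F(y) = -sin(4*y).
Then F(2*pi) - F(pi/6) = (0) - (-sqrt(3)/2) = sqrt(3)/2.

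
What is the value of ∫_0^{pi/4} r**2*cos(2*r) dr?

-1/4 + pi**2/32

Integrate by parts twice (u = r^2, dv = cos(2*r) dr).
An antiderivative is F(r) = r**2*sin(2*r)/2 + r*cos(2*r)/2 - sin(2*r)/4.
Then F(pi/4) - F(0) = (-1/4 + pi**2/32) - (0) = -1/4 + pi**2/32.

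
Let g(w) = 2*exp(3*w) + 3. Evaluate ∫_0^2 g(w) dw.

16/3 + 2*exp(6)/3

An antiderivative is F(w) = 2*exp(3*w)/3 + 3*w.
Then F(2) - F(0) = (6 + 2*exp(6)/3) - (2/3) = 16/3 + 2*exp(6)/3.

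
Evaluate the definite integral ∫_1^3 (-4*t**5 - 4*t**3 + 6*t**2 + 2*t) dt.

-1516/3

By the power rule, an antiderivative is F(t) = -2*t**6/3 - t**4 + 2*t**3 + t**2.
Then F(3) - F(1) = (-504) - (4/3) = -1516/3.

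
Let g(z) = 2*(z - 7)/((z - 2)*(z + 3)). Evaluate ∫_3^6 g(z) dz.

-8*log(2) + 4*log(3)

Factor the denominator: z**2 + z - 6 = (z + 3)(z - 2).
Partial fractions: 2*(z - 7)/((z - 2)*(z + 3)) = 4/(z + 3) - 2/(z - 2).
An antiderivative is F(z) = -2*log(z - 2) + 4*log(z + 3).
Then F(6) - F(3) = (-4*log(2) + 8*log(3)) - (4*log(2) + 4*log(3)) = -8*log(2) + 4*log(3).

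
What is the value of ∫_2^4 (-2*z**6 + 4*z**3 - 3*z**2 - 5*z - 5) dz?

-31504/7

By the power rule, an antiderivative is F(z) = -2*z**7/7 + z**4 - z**3 - 5*z**2/2 - 5*z.
Then F(4) - F(2) = (-31844/7) - (-340/7) = -31504/7.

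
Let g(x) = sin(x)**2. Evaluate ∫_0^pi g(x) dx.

pi/2

Use the identity sin^2(x) = (1 - cos(2*x))/2.
An antiderivative is F(x) = x/2 - sin(2*x)/4.
Then F(pi) - F(0) = (pi/2) - (0) = pi/2.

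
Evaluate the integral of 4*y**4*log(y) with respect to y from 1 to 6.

Integrate by parts once (u = ln y, dv = 4*y**4 dy).
An antiderivative is F(y) = 4*y**5*(5*log(y) - 1)/25.
Then F(6) - F(1) = (-31104/25 + 31104*log(6)/5) - (-4/25) = -1244 + 31104*log(6)/5.

-1244 + 31104*log(6)/5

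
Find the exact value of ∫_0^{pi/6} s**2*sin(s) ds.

Integrate by parts twice (u = s^2, dv = sin(s) ds).
An antiderivative is F(s) = -s**2*cos(s) + 2*s*sin(s) + 2*cos(s).
Then F(pi/6) - F(0) = (-sqrt(3)*pi**2/72 + pi/6 + sqrt(3)) - (2) = -2 - sqrt(3)*pi**2/72 + pi/6 + sqrt(3).

-2 - sqrt(3)*pi**2/72 + pi/6 + sqrt(3)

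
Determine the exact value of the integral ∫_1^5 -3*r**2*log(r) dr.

124/3 - 125*log(5)

Integrate by parts once (u = ln r, dv = -3*r**2 dr).
An antiderivative is F(r) = -r**3*(3*log(r) - 1)/3.
Then F(5) - F(1) = (125/3 - 125*log(5)) - (1/3) = 124/3 - 125*log(5).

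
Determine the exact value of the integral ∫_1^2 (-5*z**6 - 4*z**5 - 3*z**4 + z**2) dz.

By the power rule, an antiderivative is F(z) = -5*z**7/7 - 2*z**6/3 - 3*z**5/5 + z**3/3.
Then F(2) - F(1) = (-5272/35) - (-173/105) = -15643/105.

-15643/105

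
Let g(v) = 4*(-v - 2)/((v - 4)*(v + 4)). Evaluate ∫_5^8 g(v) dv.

Factor the denominator: v**2 - 16 = (v + 4)(v - 4).
Partial fractions: 4*(-v - 2)/((v - 4)*(v + 4)) = -1/(v + 4) - 3/(v - 4).
An antiderivative is F(v) = -3*log(v - 4) - log(v + 4).
Then F(8) - F(5) = (-8*log(2) - log(3)) - (-log(9)) = -8*log(2) + log(3).

-8*log(2) + log(3)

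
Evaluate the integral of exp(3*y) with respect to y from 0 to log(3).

26/3

Let u = exp(y), so du = exp(y) dy. When y = 0, u = 1; when y = log(3), u = 3.
The integral becomes ∫ u**2 du from 1 to 3, with antiderivative u**3/3.
Back in y: F(y) = exp(3*y)/3.
Then F(log(3)) - F(0) = (9) - (1/3) = 26/3.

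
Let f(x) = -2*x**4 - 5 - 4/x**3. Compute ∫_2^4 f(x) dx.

-16287/40

By the power rule, an antiderivative is F(x) = -2*x**5/5 - 5*x + 2/x**2.
Then F(4) - F(2) = (-17179/40) - (-223/10) = -16287/40.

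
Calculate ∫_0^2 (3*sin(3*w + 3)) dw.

cos(3) - cos(9)

Let u = 3*w + 3, so du = 3 dw. When w = 0, u = 3; when w = 2, u = 9.
The integral becomes ∫ sin(u) du from 3 to 9, with antiderivative -cos(u).
Back in w: F(w) = -cos(3*w + 3).
Then F(2) - F(0) = (-cos(9)) - (-cos(3)) = cos(3) - cos(9).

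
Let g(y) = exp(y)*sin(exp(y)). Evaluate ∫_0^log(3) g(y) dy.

cos(1) - cos(3)

Let u = exp(y), so du = exp(y) dy. When y = 0, u = 1; when y = log(3), u = 3.
The integral becomes ∫ sin(u) du from 1 to 3, with antiderivative -cos(u).
Back in y: F(y) = -cos(exp(y)).
Then F(log(3)) - F(0) = (-cos(3)) - (-cos(1)) = cos(1) - cos(3).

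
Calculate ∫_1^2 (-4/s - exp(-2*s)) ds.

An antiderivative is F(s) = -4*log(s) + exp(-2*s)/2.
Then F(2) - F(1) = (-4*log(2) + exp(-4)/2) - (exp(-2)/2) = (-8*exp(4)*log(2) - exp(2) + 1)*exp(-4)/2.

(-8*exp(4)*log(2) - exp(2) + 1)*exp(-4)/2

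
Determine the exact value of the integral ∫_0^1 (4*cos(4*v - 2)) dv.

Let u = 4*v - 2, so du = 4 dv. When v = 0, u = -2; when v = 1, u = 2.
The integral becomes ∫ cos(u) du from -2 to 2, with antiderivative sin(u).
Back in v: F(v) = sin(4*v - 2).
Then F(1) - F(0) = (sin(2)) - (-sin(2)) = 2*sin(2).

2*sin(2)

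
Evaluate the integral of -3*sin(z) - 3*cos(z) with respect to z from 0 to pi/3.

An antiderivative is F(z) = -3*sin(z) + 3*cos(z).
Then F(pi/3) - F(0) = (3/2 - 3*sqrt(3)/2) - (3) = -3*sqrt(3)/2 - 3/2.

-3*sqrt(3)/2 - 3/2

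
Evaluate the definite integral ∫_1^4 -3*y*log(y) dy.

Integrate by parts once (u = ln y, dv = -3*y dy).
An antiderivative is F(y) = -3*y**2*(2*log(y) - 1)/4.
Then F(4) - F(1) = (12 - 48*log(2)) - (3/4) = 45/4 - 48*log(2).

45/4 - 48*log(2)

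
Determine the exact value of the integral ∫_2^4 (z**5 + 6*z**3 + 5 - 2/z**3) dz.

16669/16

By the power rule, an antiderivative is F(z) = z**6/6 + 3*z**4/2 + 5*z + z**(-2).
Then F(4) - F(2) = (52163/48) - (539/12) = 16669/16.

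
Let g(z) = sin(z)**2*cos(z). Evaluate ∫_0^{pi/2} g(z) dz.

Let u = sin(z), so du = cos(z) dz. When z = 0, u = 0; when z = pi/2, u = 1.
The integral becomes ∫ u**2 du from 0 to 1, with antiderivative u**3/3.
Back in z: F(z) = sin(z)**3/3.
Then F(pi/2) - F(0) = (1/3) - (0) = 1/3.

1/3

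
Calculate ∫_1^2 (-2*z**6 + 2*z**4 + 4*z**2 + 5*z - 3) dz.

By the power rule, an antiderivative is F(z) = -2*z**7/7 + 2*z**5/5 + 4*z**3/3 + 5*z**2/2 - 3*z.
Then F(2) - F(1) = (-956/105) - (199/210) = -2111/210.

-2111/210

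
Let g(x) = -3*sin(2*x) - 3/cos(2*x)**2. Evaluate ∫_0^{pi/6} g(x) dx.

-3*sqrt(3)/2 - 3/4

An antiderivative is F(x) = 3*cos(2*x)/2 - 3*tan(2*x)/2.
Then F(pi/6) - F(0) = (3/4 - 3*sqrt(3)/2) - (3/2) = -3*sqrt(3)/2 - 3/4.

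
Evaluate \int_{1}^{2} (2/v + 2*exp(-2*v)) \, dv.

-exp(-4) + exp(-2) + 2*log(2)

An antiderivative is F(v) = 2*log(v) - exp(-2*v).
Then F(2) - F(1) = (-exp(-4) + 2*log(2)) - (-exp(-2)) = -exp(-4) + exp(-2) + 2*log(2).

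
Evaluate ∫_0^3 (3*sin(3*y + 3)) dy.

cos(3) - cos(12)

Let u = 3*y + 3, so du = 3 dy. When y = 0, u = 3; when y = 3, u = 12.
The integral becomes ∫ sin(u) du from 3 to 12, with antiderivative -cos(u).
Back in y: F(y) = -cos(3*y + 3).
Then F(3) - F(0) = (-cos(12)) - (-cos(3)) = cos(3) - cos(12).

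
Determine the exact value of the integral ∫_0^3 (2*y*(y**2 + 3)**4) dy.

248589/5

Let u = y**2 + 3, so du = 2*y dy. When y = 0, u = 3; when y = 3, u = 12.
The integral becomes ∫ u**4 du from 3 to 12, with antiderivative u**5/5.
Back in y: F(y) = (y**2 + 3)**5/5.
Then F(3) - F(0) = (248832/5) - (243/5) = 248589/5.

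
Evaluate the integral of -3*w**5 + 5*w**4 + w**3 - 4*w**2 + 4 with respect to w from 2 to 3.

-1519/12

By the power rule, an antiderivative is F(w) = -w**6/2 + w**5 + w**4/4 - 4*w**3/3 + 4*w.
Then F(3) - F(2) = (-501/4) - (4/3) = -1519/12.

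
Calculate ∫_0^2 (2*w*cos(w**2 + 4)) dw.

Let u = w**2 + 4, so du = 2*w dw. When w = 0, u = 4; when w = 2, u = 8.
The integral becomes ∫ cos(u) du from 4 to 8, with antiderivative sin(u).
Back in w: F(w) = sin(w**2 + 4).
Then F(2) - F(0) = (sin(8)) - (sin(4)) = -sin(4) + sin(8).

-sin(4) + sin(8)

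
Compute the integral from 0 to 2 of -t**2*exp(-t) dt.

Integrate by parts twice (u = t^2, dv = -exp(-t) dt).
An antiderivative is F(t) = (t**2 + 2*t + 2)*exp(-t).
Then F(2) - F(0) = (10*exp(-2)) - (2) = -2 + 10*exp(-2).

-2 + 10*exp(-2)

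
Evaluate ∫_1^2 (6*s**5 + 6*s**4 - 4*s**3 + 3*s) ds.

By the power rule, an antiderivative is F(s) = s**6 + 6*s**5/5 - s**4 + 3*s**2/2.
Then F(2) - F(1) = (462/5) - (27/10) = 897/10.

897/10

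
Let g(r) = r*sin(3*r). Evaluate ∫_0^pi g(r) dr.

Integrate by parts once (u = r, dv = sin(3*r) dr).
An antiderivative is F(r) = -r*cos(3*r)/3 + sin(3*r)/9.
Then F(pi) - F(0) = (pi/3) - (0) = pi/3.

pi/3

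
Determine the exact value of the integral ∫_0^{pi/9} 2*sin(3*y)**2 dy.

Use the identity sin^2(3*y) = (1 - cos(6*y))/2.
An antiderivative is F(y) = y - sin(6*y)/6.
Then F(pi/9) - F(0) = (-sqrt(3)/12 + pi/9) - (0) = -sqrt(3)/12 + pi/9.

-sqrt(3)/12 + pi/9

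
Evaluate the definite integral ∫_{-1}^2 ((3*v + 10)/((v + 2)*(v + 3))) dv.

-log(5) + 9*log(2)

Factor the denominator: v**2 + 5*v + 6 = (v + 3)(v + 2).
Partial fractions: (3*v + 10)/((v + 2)*(v + 3)) = -1/(v + 3) + 4/(v + 2).
An antiderivative is F(v) = 4*log(v + 2) - log(v + 3).
Then F(2) - F(-1) = (-log(5) + 8*log(2)) - (-log(2)) = -log(5) + 9*log(2).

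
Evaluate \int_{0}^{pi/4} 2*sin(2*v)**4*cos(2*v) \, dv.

Let u = sin(2*v), so du = 2*cos(2*v) dv. When v = 0, u = 0; when v = pi/4, u = 1.
The integral becomes ∫ u**4 du from 0 to 1, with antiderivative u**5/5.
Back in v: F(v) = sin(2*v)**5/5.
Then F(pi/4) - F(0) = (1/5) - (0) = 1/5.

1/5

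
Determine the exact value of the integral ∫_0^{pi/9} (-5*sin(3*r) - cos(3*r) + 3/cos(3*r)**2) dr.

-5/6 + 5*sqrt(3)/6

An antiderivative is F(r) = -sin(3*r)/3 + 5*cos(3*r)/3 + tan(3*r).
Then F(pi/9) - F(0) = (5/6 + 5*sqrt(3)/6) - (5/3) = -5/6 + 5*sqrt(3)/6.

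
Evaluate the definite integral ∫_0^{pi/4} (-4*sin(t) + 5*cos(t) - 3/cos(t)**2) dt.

An antiderivative is F(t) = 5*sin(t) + 4*cos(t) - 3*tan(t).
Then F(pi/4) - F(0) = (-3 + 9*sqrt(2)/2) - (4) = -7 + 9*sqrt(2)/2.

-7 + 9*sqrt(2)/2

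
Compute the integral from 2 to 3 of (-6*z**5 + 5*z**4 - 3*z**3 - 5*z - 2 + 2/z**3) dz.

-4654/9

By the power rule, an antiderivative is F(z) = -z**6 + z**5 - 3*z**4/4 - 5*z**2/2 - 2*z - 1/z**2.
Then F(3) - F(2) = (-20713/36) - (-233/4) = -4654/9.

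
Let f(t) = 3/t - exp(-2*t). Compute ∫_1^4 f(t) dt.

(-exp(6) + 1 + 12*exp(8)*log(2))*exp(-8)/2

An antiderivative is F(t) = 3*log(t) + exp(-2*t)/2.
Then F(4) - F(1) = (exp(-8)/2 + 6*log(2)) - (exp(-2)/2) = (-exp(6) + 1 + 12*exp(8)*log(2))*exp(-8)/2.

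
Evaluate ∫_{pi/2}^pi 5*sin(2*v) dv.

-5

An antiderivative is F(v) = -5*cos(2*v)/2.
Then F(pi) - F(pi/2) = (-5/2) - (5/2) = -5.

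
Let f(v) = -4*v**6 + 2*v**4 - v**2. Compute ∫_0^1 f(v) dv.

-53/105

By the power rule, an antiderivative is F(v) = -4*v**7/7 + 2*v**5/5 - v**3/3.
Then F(1) - F(0) = (-53/105) - (0) = -53/105.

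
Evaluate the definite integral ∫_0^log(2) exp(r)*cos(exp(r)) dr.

Let u = exp(r), so du = exp(r) dr. When r = 0, u = 1; when r = log(2), u = 2.
The integral becomes ∫ cos(u) du from 1 to 2, with antiderivative sin(u).
Back in r: F(r) = sin(exp(r)).
Then F(log(2)) - F(0) = (sin(2)) - (sin(1)) = -sin(1) + sin(2).

-sin(1) + sin(2)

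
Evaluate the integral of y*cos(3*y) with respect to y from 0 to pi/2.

Integrate by parts once (u = y, dv = cos(3*y) dy).
An antiderivative is F(y) = y*sin(3*y)/3 + cos(3*y)/9.
Then F(pi/2) - F(0) = (-pi/6) - (1/9) = -pi/6 - 1/9.

-pi/6 - 1/9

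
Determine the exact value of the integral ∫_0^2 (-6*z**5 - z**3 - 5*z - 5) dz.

By the power rule, an antiderivative is F(z) = -z**6 - z**4/4 - 5*z**2/2 - 5*z.
Then F(2) - F(0) = (-88) - (0) = -88.

-88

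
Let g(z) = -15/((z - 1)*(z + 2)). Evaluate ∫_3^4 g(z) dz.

Factor the denominator: z**2 + z - 2 = (z + 2)(z - 1).
Partial fractions: -15/((z - 1)*(z + 2)) = 5/(z + 2) - 5/(z - 1).
An antiderivative is F(z) = -5*log(z - 1) + 5*log(z + 2).
Then F(4) - F(3) = (log(32)) - (-5*log(2) + 5*log(5)) = -5*log(5) + 10*log(2).

-5*log(5) + 10*log(2)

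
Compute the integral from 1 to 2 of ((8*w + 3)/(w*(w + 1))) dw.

-2*log(2) + 5*log(3)

Factor the denominator: w**2 + w = (w + 1)w.
Partial fractions: (8*w + 3)/(w*(w + 1)) = 5/(w + 1) + 3/w.
An antiderivative is F(w) = 3*log(w) + 5*log(w + 1).
Then F(2) - F(1) = (3*log(2) + 5*log(3)) - (log(32)) = -2*log(2) + 5*log(3).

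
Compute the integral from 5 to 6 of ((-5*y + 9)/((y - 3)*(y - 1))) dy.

Factor the denominator: y**2 - 4*y + 3 = (y - 1)(y - 3).
Partial fractions: (-5*y + 9)/((y - 3)*(y - 1)) = -2/(y - 1) - 3/(y - 3).
An antiderivative is F(y) = -3*log(y - 3) - 2*log(y - 1).
Then F(6) - F(5) = (-3*log(3) - 2*log(5)) - (-7*log(2)) = -3*log(3) - 2*log(5) + 7*log(2).

-3*log(3) - 2*log(5) + 7*log(2)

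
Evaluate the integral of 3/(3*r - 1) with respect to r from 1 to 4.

log(11/2)

An antiderivative is F(r) = log(3*r - 1).
Then F(4) - F(1) = (log(11)) - (log(2)) = log(11/2).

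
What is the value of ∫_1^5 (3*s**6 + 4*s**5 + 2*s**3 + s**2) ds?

By the power rule, an antiderivative is F(s) = 3*s**7/7 + 2*s**6/3 + s**4/2 + s**3/3.
Then F(5) - F(1) = (1858625/42) - (27/14) = 929272/21.

929272/21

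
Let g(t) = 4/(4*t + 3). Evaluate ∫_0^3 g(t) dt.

log(5)

An antiderivative is F(t) = log(4*t + 3).
Then F(3) - F(0) = (log(15)) - (log(3)) = log(5).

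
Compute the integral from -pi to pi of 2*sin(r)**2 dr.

Use the identity sin^2(r) = (1 - cos(2*r))/2.
An antiderivative is F(r) = r - sin(2*r)/2.
Then F(pi) - F(-pi) = (pi) - (-pi) = 2*pi.

2*pi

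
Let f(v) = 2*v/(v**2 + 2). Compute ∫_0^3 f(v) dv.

log(11/2)

Let u = v**2 + 2, so du = 2*v dv. When v = 0, u = 2; when v = 3, u = 11.
The integral becomes ∫ 1/u du from 2 to 11, with antiderivative log(u).
Back in v: F(v) = log(v**2 + 2).
Then F(3) - F(0) = (log(11)) - (log(2)) = log(11/2).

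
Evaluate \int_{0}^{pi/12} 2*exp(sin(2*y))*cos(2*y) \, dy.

Let u = sin(2*y), so du = 2*cos(2*y) dy. When y = 0, u = 0; when y = pi/12, u = 1/2.
The integral becomes ∫ exp(u) du from 0 to 1/2, with antiderivative exp(u).
Back in y: F(y) = exp(sin(2*y)).
Then F(pi/12) - F(0) = (exp(1/2)) - (1) = -1 + exp(1/2).

-1 + exp(1/2)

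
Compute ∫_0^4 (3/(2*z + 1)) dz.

An antiderivative is F(z) = 3*log(2*z + 1)/2.
Then F(4) - F(0) = (log(27)) - (0) = log(27).

log(27)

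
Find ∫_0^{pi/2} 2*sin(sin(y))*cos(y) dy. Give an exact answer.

Let u = sin(y), so du = cos(y) dy. When y = 0, u = 0; when y = pi/2, u = 1.
The integral becomes 2·∫ sin(u) du from 0 to 1, with antiderivative -2*cos(u).
Back in y: F(y) = -2*cos(sin(y)).
Then F(pi/2) - F(0) = (-2*cos(1)) - (-2) = 2 - 2*cos(1).

2 - 2*cos(1)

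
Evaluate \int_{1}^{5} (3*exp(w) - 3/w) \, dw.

-3*exp(1) - 3*log(5) + 3*exp(5)

An antiderivative is F(w) = 3*exp(w) - 3*log(w).
Then F(5) - F(1) = (-3*log(5) + 3*exp(5)) - (3*exp(1)) = -3*exp(1) - 3*log(5) + 3*exp(5).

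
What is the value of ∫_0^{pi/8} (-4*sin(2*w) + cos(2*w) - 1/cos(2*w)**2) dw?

An antiderivative is F(w) = sin(2*w)/2 + 2*cos(2*w) - tan(2*w)/2.
Then F(pi/8) - F(0) = (-1/2 + 5*sqrt(2)/4) - (2) = -5/2 + 5*sqrt(2)/4.

-5/2 + 5*sqrt(2)/4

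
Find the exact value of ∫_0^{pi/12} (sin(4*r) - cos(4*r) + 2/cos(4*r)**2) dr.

An antiderivative is F(r) = -sin(4*r)/4 - cos(4*r)/4 + tan(4*r)/2.
Then F(pi/12) - F(0) = (-1/8 + 3*sqrt(3)/8) - (-1/4) = 1/8 + 3*sqrt(3)/8.

1/8 + 3*sqrt(3)/8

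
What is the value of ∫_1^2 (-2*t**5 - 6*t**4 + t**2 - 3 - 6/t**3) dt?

-3667/60

By the power rule, an antiderivative is F(t) = -t**6/3 - 6*t**5/5 + t**3/3 - 3*t + 3/t**2.
Then F(2) - F(1) = (-3739/60) - (-6/5) = -3667/60.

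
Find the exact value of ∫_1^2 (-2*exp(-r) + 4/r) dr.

-2*exp(-1) + 2*exp(-2) + 4*log(2)

An antiderivative is F(r) = 4*log(r) + 2*exp(-r).
Then F(2) - F(1) = (2*exp(-2) + 4*log(2)) - (2*exp(-1)) = -2*exp(-1) + 2*exp(-2) + 4*log(2).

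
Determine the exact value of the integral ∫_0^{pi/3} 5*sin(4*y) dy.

An antiderivative is F(y) = -5*cos(4*y)/4.
Then F(pi/3) - F(0) = (5/8) - (-5/4) = 15/8.

15/8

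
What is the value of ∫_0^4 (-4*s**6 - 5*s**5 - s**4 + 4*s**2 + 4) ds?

By the power rule, an antiderivative is F(s) = -4*s**7/7 - 5*s**6/6 - s**5/5 + 4*s**3/3 + 4*s.
Then F(4) - F(0) = (-450768/35) - (0) = -450768/35.

-450768/35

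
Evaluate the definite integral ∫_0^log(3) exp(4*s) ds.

Let u = exp(s), so du = exp(s) ds. When s = 0, u = 1; when s = log(3), u = 3.
The integral becomes ∫ u**3 du from 1 to 3, with antiderivative u**4/4.
Back in s: F(s) = exp(4*s)/4.
Then F(log(3)) - F(0) = (81/4) - (1/4) = 20.

20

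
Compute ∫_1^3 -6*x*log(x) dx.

12 - 27*log(3)

Integrate by parts once (u = ln x, dv = -6*x dx).
An antiderivative is F(x) = -3*x**2*(2*log(x) - 1)/2.
Then F(3) - F(1) = (27/2 - 27*log(3)) - (3/2) = 12 - 27*log(3).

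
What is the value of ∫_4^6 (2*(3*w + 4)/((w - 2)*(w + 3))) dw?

-2*log(7) + 4*log(2) + 4*log(3)

Factor the denominator: w**2 + w - 6 = (w + 3)(w - 2).
Partial fractions: 2*(3*w + 4)/((w - 2)*(w + 3)) = 2/(w + 3) + 4/(w - 2).
An antiderivative is F(w) = 4*log(w - 2) + 2*log(w + 3).
Then F(6) - F(4) = (4*log(3) + 8*log(2)) - (4*log(2) + 2*log(7)) = -2*log(7) + 4*log(2) + 4*log(3).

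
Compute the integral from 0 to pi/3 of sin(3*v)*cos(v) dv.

9/16

Use the identity sin(3*v)cos(v) = [sin(4*v) + sin(2*v)]/2.
An antiderivative is F(v) = -cos(2*v)/4 - cos(4*v)/8.
Then F(pi/3) - F(0) = (3/16) - (-3/8) = 9/16.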